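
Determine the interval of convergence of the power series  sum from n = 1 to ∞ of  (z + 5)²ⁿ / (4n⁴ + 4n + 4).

[-6, -4]

By the ratio test, |a_{n+1}/a_n| = (4n⁴ + 4n + 4)/(4(n+1)⁴ + 4(n+1) + 4) → 1.
Since the exponent of (z + 5) increases by 2 each term, convergence requires |z + 5|² < 1, hence R = 1.
When z = -4, the series is dominated by a constant times Σ 1/n⁴, which converges (p = 4 > 1).
Check z = -6: the terms are on the order of 1/n⁴, so the series converges absolutely by comparison with the p-series (p = 4 > 1).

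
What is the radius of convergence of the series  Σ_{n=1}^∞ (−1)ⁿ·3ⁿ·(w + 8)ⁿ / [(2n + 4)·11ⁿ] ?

Ratio test: |a_{n+1}/a_n| = [(2n + 4)/(2(n+1) + 4)] · 3/11 → 3/11 as n → ∞.
Hence the series converges for |w + 8| < 1/(3/11) = 11/3, so the radius of convergence is 11/3.

R = 11/3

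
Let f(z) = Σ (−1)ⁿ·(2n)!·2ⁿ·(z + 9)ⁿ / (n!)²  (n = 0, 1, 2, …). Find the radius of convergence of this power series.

R = 1/8

By the ratio test, |a_{n+1}/a_n| = (2n+1)·(2n+2)/(n+1)² · 2 → 8.
Hence the series converges for |z + 9| < 1/(8) = 1/8, so the radius of convergence is 1/8.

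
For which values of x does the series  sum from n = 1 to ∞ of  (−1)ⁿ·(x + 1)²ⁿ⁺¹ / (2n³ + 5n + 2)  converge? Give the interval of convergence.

[-2, 0]

Ratio test: |a_{n+1}/a_n| = (2n³ + 5n + 2)/(2(n+1)³ + 5(n+1) + 2) → 1 as n → ∞.
Successive powers of (x + 1) differ by 2, so the series converges when |x + 1|² · 1 < 1, i.e. |x + 1| < √(1) = 1. So R = 1.
At x = 0: the terms are on the order of 1/n³, so the series converges absolutely by comparison with the p-series (p = 3 > 1).
When x = -2, the series is dominated by a constant times Σ 1/n³, which converges (p = 3 > 1).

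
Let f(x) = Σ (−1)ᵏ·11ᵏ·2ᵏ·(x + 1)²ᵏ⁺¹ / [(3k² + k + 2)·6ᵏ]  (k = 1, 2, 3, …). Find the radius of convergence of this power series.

By the ratio test, |a_{k+1}/a_k| = [(3k² + k + 2)/(3(k+1)² + (k+1) + 2)] · 11·2/6 → 11/3.
Since the exponent of (x + 1) increases by 2 each term, convergence requires |x + 1|² < 3/11, hence R = √33/11.

R = √33/11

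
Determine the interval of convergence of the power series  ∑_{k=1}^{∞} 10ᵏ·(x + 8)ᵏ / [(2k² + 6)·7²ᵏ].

[-129/10, -31/10]

Ratio test: |a_{k+1}/a_k| = [(2k² + 6)/(2(k+1)² + 6)] · 10/49 → 10/49 as k → ∞.
Hence the series converges for |x + 8| < 1/(10/49) = 49/10, so the radius of convergence is 49/10.
Endpoint x = -31/10: the terms are on the order of 1/k², so the series converges absolutely by comparison with the p-series (p = 2 > 1).
Endpoint x = -129/10: the series is dominated by a constant times Σ 1/k², which converges (p = 2 > 1).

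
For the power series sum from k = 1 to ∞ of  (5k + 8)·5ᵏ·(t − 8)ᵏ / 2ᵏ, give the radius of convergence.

R = 2/5

The ratio of consecutive coefficients is [(5(k+1) + 8)/(5k + 8)] · 5/2 → 5/2.
The series converges when 5/2 · |t − 8| < 1, giving R = 2/5.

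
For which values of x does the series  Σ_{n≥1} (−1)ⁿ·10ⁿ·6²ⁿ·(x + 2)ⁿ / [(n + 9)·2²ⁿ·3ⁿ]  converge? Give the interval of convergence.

(-61/30, -59/30]

Ratio test: |a_{n+1}/a_n| = [(n + 9)/((n+1) + 9)] · 10·36/(4·3) → 30 as n → ∞.
Hence the series converges for |x + 2| < 1/(30) = 1/30, so the radius of convergence is 1/30.
At x = -59/30: the terms alternate in sign and decrease monotonically to 0 in absolute value (size ~ c/n), so the alternating series test gives convergence.
Endpoint x = -61/30: comparison with the harmonic series Σ 1/n shows the series diverges.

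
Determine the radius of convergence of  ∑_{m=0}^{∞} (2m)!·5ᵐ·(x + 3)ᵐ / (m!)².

Ratio test: |a_{m+1}/a_m| = (2m+1)·(2m+2)/(m+1)² · 5 → 20 as m → ∞.
Thus R = 1/(20) = 1/20.

R = 1/20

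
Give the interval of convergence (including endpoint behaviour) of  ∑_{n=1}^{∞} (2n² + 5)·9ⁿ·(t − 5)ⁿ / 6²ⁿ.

The ratio of consecutive coefficients is [(2(n+1)² + 5)/(2n² + 5)] · 9/36 → 1/4.
Convergence for |t − 5| · 1/4 < 1, i.e. |t − 5| < 4. So R = 4.
Endpoint t = 9: the terms have absolute value of order n², which does not tend to 0, so the series diverges by the divergence test.
When t = 1, the terms have absolute value of order n², which does not tend to 0, so the series diverges by the divergence test.

(1, 9)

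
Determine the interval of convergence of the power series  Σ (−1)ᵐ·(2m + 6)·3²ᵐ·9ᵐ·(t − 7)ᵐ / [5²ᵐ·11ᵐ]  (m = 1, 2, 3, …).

Ratio test: |a_{m+1}/a_m| = [(2(m+1) + 6)/(2m + 6)] · 9·9/(25·11) → 81/275 as m → ∞.
Thus R = 1/(81/275) = 275/81.
When t = 842/81, the terms do not tend to 0, so the series diverges.
Check t = 292/81: the terms do not tend to 0, so the series diverges.

(292/81, 842/81)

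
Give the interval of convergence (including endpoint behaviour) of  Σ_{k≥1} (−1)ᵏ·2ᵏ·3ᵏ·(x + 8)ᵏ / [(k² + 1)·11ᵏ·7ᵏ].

The ratio of consecutive coefficients is [(k² + 1)/((k+1)² + 1)] · 2·3/(11·7) → 6/77.
Convergence for |x + 8| · 6/77 < 1, i.e. |x + 8| < 77/6. So R = 77/6.
When x = 29/6, the terms are on the order of 1/k², so the series converges absolutely by comparison with the p-series (p = 2 > 1).
At x = -125/6: the terms are on the order of 1/k², so the series converges absolutely by comparison with the p-series (p = 2 > 1).

[-125/6, 29/6]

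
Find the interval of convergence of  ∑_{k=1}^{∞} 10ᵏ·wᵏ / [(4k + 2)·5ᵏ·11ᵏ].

[-11/2, 11/2)

By the ratio test, |a_{k+1}/a_k| = [(4k + 2)/(4(k+1) + 2)] · 10/(5·11) → 2/11.
Convergence for |w| · 2/11 < 1, i.e. |w| < 11/2. So R = 11/2.
At w = 11/2: the terms are asymptotic to a nonzero constant times 1/k, so the series diverges by limit comparison with Σ 1/k.
Endpoint w = -11/2: an alternating series whose terms decrease to 0 in absolute value, so it converges by the Leibniz criterion.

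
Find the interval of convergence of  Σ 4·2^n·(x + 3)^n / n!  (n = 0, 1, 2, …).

Ratio test: |a_{n+1}/a_n| = 4/4 · 2 · 1/(n+1) → 0 as n → ∞.
Since the limit is 0 < 1 for every x, the series converges on all of ℝ and R = ∞.

(−∞, ∞)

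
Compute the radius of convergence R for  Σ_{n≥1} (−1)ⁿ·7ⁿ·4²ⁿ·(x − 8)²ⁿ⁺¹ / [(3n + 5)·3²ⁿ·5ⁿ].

Ratio test: |a_{n+1}/a_n| = [(3n + 5)/(3(n+1) + 5)] · 7·16/(9·5) → 112/45 as n → ∞.
Since the exponent of (x − 8) increases by 2 each term, convergence requires |x − 8|² < 45/112, hence R = 3√35/28.

R = 3√35/28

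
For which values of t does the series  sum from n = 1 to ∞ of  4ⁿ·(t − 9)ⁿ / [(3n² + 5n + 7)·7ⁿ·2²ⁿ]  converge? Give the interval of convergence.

The ratio of consecutive coefficients is [(3n² + 5n + 7)/(3(n+1)² + 5(n+1) + 7)] · 4/(7·4) → 1/7.
Hence the series converges for |t − 9| < 1/(1/7) = 7, so the radius of convergence is 7.
When t = 16, absolute convergence follows by limit comparison with Σ 1/n².
Check t = 2: the terms are on the order of 1/n², so the series converges absolutely by comparison with the p-series (p = 2 > 1).

[2, 16]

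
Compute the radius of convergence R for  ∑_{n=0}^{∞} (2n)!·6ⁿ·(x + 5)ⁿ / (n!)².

The ratio of consecutive coefficients is (2n+1)·(2n+2)/(n+1)² · 6 → 24.
Thus R = 1/(24) = 1/24.

R = 1/24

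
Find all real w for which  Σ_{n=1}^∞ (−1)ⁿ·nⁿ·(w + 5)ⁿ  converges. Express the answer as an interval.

Applying the root test, |a_n|^(1/n) = n → ∞.
Since the n-th root of |a_n| is unbounded, the series converges only at w = -5; R = 0.

{-5}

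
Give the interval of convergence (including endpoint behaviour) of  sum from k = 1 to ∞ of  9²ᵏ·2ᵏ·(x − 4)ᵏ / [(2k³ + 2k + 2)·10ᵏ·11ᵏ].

By the ratio test, |a_{k+1}/a_k| = [(2k³ + 2k + 2)/(2(k+1)³ + 2(k+1) + 2)] · 81·2/(10·11) → 81/55.
Convergence for |x − 4| · 81/55 < 1, i.e. |x − 4| < 55/81. So R = 55/81.
When x = 379/81, the terms are on the order of 1/k³, so the series converges absolutely by comparison with the p-series (p = 3 > 1).
At x = 269/81: the series is dominated by a constant times Σ 1/k³, which converges (p = 3 > 1).

[269/81, 379/81]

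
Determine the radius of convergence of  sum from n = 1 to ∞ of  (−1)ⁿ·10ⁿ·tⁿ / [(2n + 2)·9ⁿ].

Apply the ratio test: |a_{n+1}| / |a_n| = [(2n + 2)/(2(n+1) + 2)] · 10/9, which tends to 10/9 as n → ∞.
The series converges when 10/9 · |t| < 1, giving R = 9/10.

R = 9/10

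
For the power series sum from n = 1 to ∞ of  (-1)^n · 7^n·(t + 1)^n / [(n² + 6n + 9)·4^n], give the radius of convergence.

Apply the ratio test: |a_{n+1}| / |a_n| = [(n² + 6n + 9)/((n+1)² + 6(n+1) + 9)] · 7/4, which tends to 7/4 as n → ∞.
Convergence for |t + 1| · 7/4 < 1, i.e. |t + 1| < 4/7. So R = 4/7.

R = 4/7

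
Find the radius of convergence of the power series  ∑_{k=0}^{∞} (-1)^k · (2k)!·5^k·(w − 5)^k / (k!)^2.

The ratio of consecutive coefficients is (2k+1)·(2k+2)/(k+1)² · 5 → 20.
Convergence for |w − 5| · 20 < 1, i.e. |w − 5| < 1/20. So R = 1/20.

R = 1/20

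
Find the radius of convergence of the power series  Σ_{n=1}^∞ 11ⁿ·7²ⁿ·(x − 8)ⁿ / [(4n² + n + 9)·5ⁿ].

The ratio of consecutive coefficients is [(4n² + n + 9)/(4(n+1)² + (n+1) + 9)] · 11·49/5 → 539/5.
Hence the series converges for |x − 8| < 1/(539/5) = 5/539, so the radius of convergence is 5/539.

R = 5/539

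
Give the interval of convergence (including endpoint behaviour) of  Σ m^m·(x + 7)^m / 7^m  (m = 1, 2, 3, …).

{-7}

Root test: |a_m|^(1/m) = m/7 → ∞.
The root grows without bound, so R = 0 (convergence only at x = -7).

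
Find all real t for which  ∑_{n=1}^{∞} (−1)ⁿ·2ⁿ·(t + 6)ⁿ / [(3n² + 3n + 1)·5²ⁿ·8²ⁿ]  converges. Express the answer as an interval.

[-806, 794]

Apply the ratio test: |a_{n+1}| / |a_n| = [(3n² + 3n + 1)/(3(n+1)² + 3(n+1) + 1)] · 2/(25·64), which tends to 1/800 as n → ∞.
The series converges when 1/800 · |t + 6| < 1, giving R = 800.
Check t = 794: the terms are on the order of 1/n², so the series converges absolutely by comparison with the p-series (p = 2 > 1).
Endpoint t = -806: the series is dominated by a constant times Σ 1/n², which converges (p = 2 > 1).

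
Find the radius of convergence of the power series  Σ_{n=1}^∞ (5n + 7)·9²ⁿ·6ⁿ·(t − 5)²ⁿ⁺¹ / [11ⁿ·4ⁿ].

By the ratio test, |a_{n+1}/a_n| = [(5(n+1) + 7)/(5n + 7)] · 81·6/(11·4) → 243/22.
Since the exponent of (t − 5) increases by 2 each term, convergence requires |t − 5|² < 22/243, hence R = √66/27.

R = √66/27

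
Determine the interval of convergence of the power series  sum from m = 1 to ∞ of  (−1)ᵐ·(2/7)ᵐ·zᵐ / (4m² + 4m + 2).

[-7/2, 7/2]

The ratio of consecutive coefficients is [(4m² + 4m + 2)/(4(m+1)² + 4(m+1) + 2)] · 2/7 → 2/7.
The series converges when 2/7 · |z| < 1, giving R = 7/2.
At z = 7/2: the terms are on the order of 1/m², so the series converges absolutely by comparison with the p-series (p = 2 > 1).
Endpoint z = -7/2: the terms are on the order of 1/m², so the series converges absolutely by comparison with the p-series (p = 2 > 1).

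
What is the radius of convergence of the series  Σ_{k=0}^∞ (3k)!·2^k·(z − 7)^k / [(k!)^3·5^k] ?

By the ratio test, |a_{k+1}/a_k| = (3k+1)·(3k+2)·(3k+3)/(k+1)³ · 2/5 → 54/5.
Thus R = 1/(54/5) = 5/54.

R = 5/54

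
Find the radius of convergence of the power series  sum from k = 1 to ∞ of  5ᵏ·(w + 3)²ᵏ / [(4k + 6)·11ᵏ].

R = √55/5

By the ratio test, |a_{k+1}/a_k| = [(4k + 6)/(4(k+1) + 6)] · 5/11 → 5/11.
Since the exponent of (w + 3) increases by 2 each term, convergence requires |w + 3|² < 11/5, hence R = √55/5.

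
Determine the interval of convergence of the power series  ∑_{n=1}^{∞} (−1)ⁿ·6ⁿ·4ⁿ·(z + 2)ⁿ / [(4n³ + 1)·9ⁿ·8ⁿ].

[-5, 1]

Apply the ratio test: |a_{n+1}| / |a_n| = [(4n³ + 1)/(4(n+1)³ + 1)] · 6·4/(9·8), which tends to 1/3 as n → ∞.
Hence the series converges for |z + 2| < 1/(1/3) = 3, so the radius of convergence is 3.
When z = 1, the series is dominated by a constant times Σ 1/n³, which converges (p = 3 > 1).
Check z = -5: the terms are on the order of 1/n³, so the series converges absolutely by comparison with the p-series (p = 3 > 1).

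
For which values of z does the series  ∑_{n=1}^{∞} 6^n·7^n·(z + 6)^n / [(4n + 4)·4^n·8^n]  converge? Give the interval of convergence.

[-142/21, -110/21)

Apply the ratio test: |a_{n+1}| / |a_n| = [(4n + 4)/(4(n+1) + 4)] · 6·7/(4·8), which tends to 21/16 as n → ∞.
Convergence for |z + 6| · 21/16 < 1, i.e. |z + 6| < 16/21. So R = 16/21.
Check z = -110/21: comparison with the harmonic series Σ 1/n shows the series diverges.
At z = -142/21: the terms alternate in sign and decrease monotonically to 0 in absolute value (size ~ c/n), so the alternating series test gives convergence.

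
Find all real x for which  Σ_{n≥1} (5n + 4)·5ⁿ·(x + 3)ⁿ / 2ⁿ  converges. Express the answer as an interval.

(-17/5, -13/5)

Apply the ratio test: |a_{n+1}| / |a_n| = [(5(n+1) + 4)/(5n + 4)] · 5/2, which tends to 5/2 as n → ∞.
Hence the series converges for |x + 3| < 1/(5/2) = 2/5, so the radius of convergence is 2/5.
Endpoint x = -13/5: the terms do not tend to 0, so the series diverges.
When x = -17/5, the terms do not tend to 0, so the series diverges.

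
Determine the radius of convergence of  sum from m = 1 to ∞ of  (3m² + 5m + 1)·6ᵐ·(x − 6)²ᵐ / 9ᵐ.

Apply the ratio test: |a_{m+1}| / |a_m| = [(3(m+1)² + 5(m+1) + 1)/(3m² + 5m + 1)] · 6/9, which tends to 2/3 as m → ∞.
Since the exponent of (x − 6) increases by 2 each term, convergence requires |x − 6|² < 3/2, hence R = √6/2.

R = √6/2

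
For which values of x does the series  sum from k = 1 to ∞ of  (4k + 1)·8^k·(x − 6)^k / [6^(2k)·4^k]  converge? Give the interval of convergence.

Ratio test: |a_{k+1}/a_k| = [(4(k+1) + 1)/(4k + 1)] · 8/(36·4) → 1/18 as k → ∞.
Convergence for |x − 6| · 1/18 < 1, i.e. |x − 6| < 18. So R = 18.
When x = 24, the terms have absolute value of order k, which does not tend to 0, so the series diverges by the divergence test.
When x = -12, the terms do not tend to 0, so the series diverges.

(-12, 24)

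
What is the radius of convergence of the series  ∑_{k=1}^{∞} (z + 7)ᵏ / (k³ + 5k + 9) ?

Ratio test: |a_{k+1}/a_k| = (k³ + 5k + 9)/((k+1)³ + 5(k+1) + 9) → 1 as k → ∞.
So the series converges when |z + 7| < 1 and diverges when |z + 7| > 1; R = 1.

R = 1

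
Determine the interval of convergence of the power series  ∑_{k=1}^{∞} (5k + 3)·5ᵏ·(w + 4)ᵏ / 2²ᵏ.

(-24/5, -16/5)

By the ratio test, |a_{k+1}/a_k| = [(5(k+1) + 3)/(5k + 3)] · 5/4 → 5/4.
Thus R = 1/(5/4) = 4/5.
When w = -16/5, the k-th term does not approach 0; divergence by the term test.
At w = -24/5: the terms do not tend to 0, so the series diverges.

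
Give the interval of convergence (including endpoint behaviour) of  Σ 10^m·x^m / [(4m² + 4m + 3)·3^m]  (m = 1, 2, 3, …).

By the ratio test, |a_{m+1}/a_m| = [(4m² + 4m + 3)/(4(m+1)² + 4(m+1) + 3)] · 10/3 → 10/3.
The series converges when 10/3 · |x| < 1, giving R = 3/10.
When x = 3/10, the terms are on the order of 1/m², so the series converges absolutely by comparison with the p-series (p = 2 > 1).
Endpoint x = -3/10: the series is dominated by a constant times Σ 1/m², which converges (p = 2 > 1).

[-3/10, 3/10]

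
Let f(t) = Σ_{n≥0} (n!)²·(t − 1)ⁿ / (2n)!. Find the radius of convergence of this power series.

By the ratio test, |a_{n+1}/a_n| = (n+1)²/[(2n+1)·(2n+2)] → 1/4.
Convergence for |t − 1| · 1/4 < 1, i.e. |t − 1| < 4. So R = 4.

R = 4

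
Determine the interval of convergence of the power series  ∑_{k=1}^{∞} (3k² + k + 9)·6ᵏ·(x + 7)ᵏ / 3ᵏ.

(-15/2, -13/2)

Apply the ratio test: |a_{k+1}| / |a_k| = [(3(k+1)² + (k+1) + 9)/(3k² + k + 9)] · 6/3, which tends to 2 as k → ∞.
Thus R = 1/(2) = 1/2.
Check x = -13/2: the terms do not tend to 0, so the series diverges.
Endpoint x = -15/2: the k-th term does not approach 0; divergence by the term test.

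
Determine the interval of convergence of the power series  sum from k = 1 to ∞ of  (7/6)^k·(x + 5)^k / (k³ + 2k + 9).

By the ratio test, |a_{k+1}/a_k| = [(k³ + 2k + 9)/((k+1)³ + 2(k+1) + 9)] · 7/6 → 7/6.
Hence the series converges for |x + 5| < 1/(7/6) = 6/7, so the radius of convergence is 6/7.
At x = -29/7: the series is dominated by a constant times Σ 1/k³, which converges (p = 3 > 1).
Check x = -41/7: absolute convergence follows by limit comparison with Σ 1/k³.

[-41/7, -29/7]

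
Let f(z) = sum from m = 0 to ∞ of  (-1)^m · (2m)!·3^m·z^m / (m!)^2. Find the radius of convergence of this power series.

R = 1/12

Apply the ratio test: |a_{m+1}| / |a_m| = (2m+1)·(2m+2)/(m+1)² · 3, which tends to 12 as m → ∞.
The series converges when 12 · |z| < 1, giving R = 1/12.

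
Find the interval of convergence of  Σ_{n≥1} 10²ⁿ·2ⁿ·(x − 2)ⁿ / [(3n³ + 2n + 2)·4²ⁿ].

By the ratio test, |a_{n+1}/a_n| = [(3n³ + 2n + 2)/(3(n+1)³ + 2(n+1) + 2)] · 100·2/16 → 25/2.
The series converges when 25/2 · |x − 2| < 1, giving R = 2/25.
Check x = 52/25: absolute convergence follows by limit comparison with Σ 1/n³.
When x = 48/25, the terms are on the order of 1/n³, so the series converges absolutely by comparison with the p-series (p = 3 > 1).

[48/25, 52/25]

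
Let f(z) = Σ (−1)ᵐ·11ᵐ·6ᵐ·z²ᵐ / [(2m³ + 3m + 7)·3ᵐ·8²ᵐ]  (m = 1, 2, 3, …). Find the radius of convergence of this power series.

Apply the ratio test: |a_{m+1}| / |a_m| = [(2m³ + 3m + 7)/(2(m+1)³ + 3(m+1) + 7)] · 11·6/(3·64), which tends to 11/32 as m → ∞.
Successive powers of z differ by 2, so the series converges when |z|² · 11/32 < 1, i.e. |z| < √(32/11). So R = 4√22/11.

R = 4√22/11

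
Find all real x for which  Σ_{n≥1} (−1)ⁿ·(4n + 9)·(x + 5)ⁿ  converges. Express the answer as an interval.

The ratio of consecutive coefficients is (4(n+1) + 9)/(4n + 9) → 1.
So the series converges when |x + 5| < 1 and diverges when |x + 5| > 1; R = 1.
When x = -4, the terms have absolute value of order n, which does not tend to 0, so the series diverges by the divergence test.
Endpoint x = -6: the terms have absolute value of order n, which does not tend to 0, so the series diverges by the divergence test.

(-6, -4)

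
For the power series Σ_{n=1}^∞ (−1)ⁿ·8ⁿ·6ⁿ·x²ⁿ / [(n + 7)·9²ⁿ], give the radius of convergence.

R = 3√3/4

Apply the ratio test: |a_{n+1}| / |a_n| = [(n + 7)/((n+1) + 7)] · 8·6/81, which tends to 16/27 as n → ∞.
Successive powers of x differ by 2, so the series converges when |x|² · 16/27 < 1, i.e. |x| < √(27/16). So R = 3√3/4.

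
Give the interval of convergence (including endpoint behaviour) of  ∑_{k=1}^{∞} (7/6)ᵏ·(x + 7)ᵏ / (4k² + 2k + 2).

[-55/7, -43/7]

By the ratio test, |a_{k+1}/a_k| = [(4k² + 2k + 2)/(4(k+1)² + 2(k+1) + 2)] · 7/6 → 7/6.
Convergence for |x + 7| · 7/6 < 1, i.e. |x + 7| < 6/7. So R = 6/7.
At x = -43/7: the series is dominated by a constant times Σ 1/k², which converges (p = 2 > 1).
At x = -55/7: the series is dominated by a constant times Σ 1/k², which converges (p = 2 > 1).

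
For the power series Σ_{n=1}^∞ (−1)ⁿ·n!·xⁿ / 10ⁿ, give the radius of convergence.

The ratio of consecutive coefficients is (n+1) · 1/10 → ∞.
The terms grow without bound for any x ≠ 0, so R = 0 (convergence only at x = 0).

R = 0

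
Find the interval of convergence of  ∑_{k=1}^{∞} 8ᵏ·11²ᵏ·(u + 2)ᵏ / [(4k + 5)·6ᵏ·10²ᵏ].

[-317/121, -167/121)

Apply the ratio test: |a_{k+1}| / |a_k| = [(4k + 5)/(4(k+1) + 5)] · 8·121/(6·100), which tends to 121/75 as k → ∞.
Thus R = 1/(121/75) = 75/121.
Endpoint u = -167/121: the terms are asymptotic to a nonzero constant times 1/k, so the series diverges by limit comparison with Σ 1/k.
Check u = -317/121: convergence follows from the alternating series test (terms decrease monotonically to 0).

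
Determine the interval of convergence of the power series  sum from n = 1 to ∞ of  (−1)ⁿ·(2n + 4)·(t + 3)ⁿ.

Ratio test: |a_{n+1}/a_n| = (2(n+1) + 4)/(2n + 4) → 1 as n → ∞.
Hence R = 1.
At t = -2: the terms do not tend to 0, so the series diverges.
Check t = -4: the terms have absolute value of order n, which does not tend to 0, so the series diverges by the divergence test.

(-4, -2)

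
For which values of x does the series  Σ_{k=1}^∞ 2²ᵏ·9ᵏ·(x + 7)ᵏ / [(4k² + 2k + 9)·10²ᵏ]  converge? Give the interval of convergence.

[-88/9, -38/9]

By the ratio test, |a_{k+1}/a_k| = [(4k² + 2k + 9)/(4(k+1)² + 2(k+1) + 9)] · 4·9/100 → 9/25.
Convergence for |x + 7| · 9/25 < 1, i.e. |x + 7| < 25/9. So R = 25/9.
Check x = -38/9: absolute convergence follows by limit comparison with Σ 1/k².
Check x = -88/9: absolute convergence follows by limit comparison with Σ 1/k².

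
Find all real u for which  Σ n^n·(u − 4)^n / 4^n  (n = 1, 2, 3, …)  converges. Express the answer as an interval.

{4}

Applying the root test, |a_n|^(1/n) = n/4 → ∞.
The root grows without bound, so R = 0 (convergence only at u = 4).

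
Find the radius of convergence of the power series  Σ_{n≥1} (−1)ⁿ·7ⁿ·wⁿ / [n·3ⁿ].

By the ratio test, |a_{n+1}/a_n| = [n/(n+1)] · 7/3 → 7/3.
Hence the series converges for |w| < 1/(7/3) = 3/7, so the radius of convergence is 3/7.

R = 3/7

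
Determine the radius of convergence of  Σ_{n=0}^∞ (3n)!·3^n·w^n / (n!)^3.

R = 1/81

The ratio of consecutive coefficients is (3n+1)·(3n+2)·(3n+3)/(n+1)³ · 3 → 81.
Convergence for |w| · 81 < 1, i.e. |w| < 1/81. So R = 1/81.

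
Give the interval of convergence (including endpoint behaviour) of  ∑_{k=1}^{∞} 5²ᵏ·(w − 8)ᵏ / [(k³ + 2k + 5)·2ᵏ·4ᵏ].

[192/25, 208/25]

Ratio test: |a_{k+1}/a_k| = [(k³ + 2k + 5)/((k+1)³ + 2(k+1) + 5)] · 25/(2·4) → 25/8 as k → ∞.
Convergence for |w − 8| · 25/8 < 1, i.e. |w − 8| < 8/25. So R = 8/25.
Endpoint w = 208/25: the terms are on the order of 1/k³, so the series converges absolutely by comparison with the p-series (p = 3 > 1).
Endpoint w = 192/25: absolute convergence follows by limit comparison with Σ 1/k³.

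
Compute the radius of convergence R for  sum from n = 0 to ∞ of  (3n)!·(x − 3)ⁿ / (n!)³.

The ratio of consecutive coefficients is (3n+1)·(3n+2)·(3n+3)/(n+1)³ → 27.
The series converges when 27 · |x − 3| < 1, giving R = 1/27.

R = 1/27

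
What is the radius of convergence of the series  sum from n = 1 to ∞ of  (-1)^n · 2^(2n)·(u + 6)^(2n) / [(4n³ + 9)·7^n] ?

The ratio of consecutive coefficients is [(4n³ + 9)/(4(n+1)³ + 9)] · 4/7 → 4/7.
Successive powers of (u + 6) differ by 2, so the series converges when |u + 6|² · 4/7 < 1, i.e. |u + 6| < √(7/4). So R = √7/2.

R = √7/2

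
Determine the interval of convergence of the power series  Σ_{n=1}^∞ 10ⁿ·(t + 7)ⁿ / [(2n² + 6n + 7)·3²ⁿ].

[-79/10, -61/10]

Apply the ratio test: |a_{n+1}| / |a_n| = [(2n² + 6n + 7)/(2(n+1)² + 6(n+1) + 7)] · 10/9, which tends to 10/9 as n → ∞.
The series converges when 10/9 · |t + 7| < 1, giving R = 9/10.
At t = -61/10: the terms are on the order of 1/n², so the series converges absolutely by comparison with the p-series (p = 2 > 1).
Endpoint t = -79/10: the terms are on the order of 1/n², so the series converges absolutely by comparison with the p-series (p = 2 > 1).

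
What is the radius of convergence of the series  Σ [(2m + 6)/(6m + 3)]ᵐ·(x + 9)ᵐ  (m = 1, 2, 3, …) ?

Applying the root test, |a_m|^(1/m) = (2m + 6)/(6m + 3) → 1/3.
Convergence for |x + 9| · 1/3 < 1, i.e. |x + 9| < 3. So R = 3.

R = 3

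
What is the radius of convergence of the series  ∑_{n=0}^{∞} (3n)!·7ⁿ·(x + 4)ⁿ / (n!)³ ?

The ratio of consecutive coefficients is (3n+1)·(3n+2)·(3n+3)/(n+1)³ · 7 → 189.
Convergence for |x + 4| · 189 < 1, i.e. |x + 4| < 1/189. So R = 1/189.

R = 1/189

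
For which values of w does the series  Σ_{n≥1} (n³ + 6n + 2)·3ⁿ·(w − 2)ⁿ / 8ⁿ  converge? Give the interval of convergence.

(-2/3, 14/3)

Ratio test: |a_{n+1}/a_n| = [((n+1)³ + 6(n+1) + 2)/(n³ + 6n + 2)] · 3/8 → 3/8 as n → ∞.
Hence the series converges for |w − 2| < 1/(3/8) = 8/3, so the radius of convergence is 8/3.
At w = 14/3: the terms do not tend to 0, so the series diverges.
Endpoint w = -2/3: the n-th term does not approach 0; divergence by the term test.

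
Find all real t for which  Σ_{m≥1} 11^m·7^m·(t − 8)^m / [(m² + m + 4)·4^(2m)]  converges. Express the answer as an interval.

Apply the ratio test: |a_{m+1}| / |a_m| = [(m² + m + 4)/((m+1)² + (m+1) + 4)] · 11·7/16, which tends to 77/16 as m → ∞.
Convergence for |t − 8| · 77/16 < 1, i.e. |t − 8| < 16/77. So R = 16/77.
Check t = 632/77: the series is dominated by a constant times Σ 1/m², which converges (p = 2 > 1).
Check t = 600/77: the series is dominated by a constant times Σ 1/m², which converges (p = 2 > 1).

[600/77, 632/77]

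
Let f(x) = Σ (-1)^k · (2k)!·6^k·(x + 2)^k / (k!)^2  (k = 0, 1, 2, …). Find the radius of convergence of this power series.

Ratio test: |a_{k+1}/a_k| = (2k+1)·(2k+2)/(k+1)² · 6 → 24 as k → ∞.
Hence the series converges for |x + 2| < 1/(24) = 1/24, so the radius of convergence is 1/24.

R = 1/24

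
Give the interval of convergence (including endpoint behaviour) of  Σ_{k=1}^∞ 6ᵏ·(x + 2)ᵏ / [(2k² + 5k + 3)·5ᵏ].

Apply the ratio test: |a_{k+1}| / |a_k| = [(2k² + 5k + 3)/(2(k+1)² + 5(k+1) + 3)] · 6/5, which tends to 6/5 as k → ∞.
The series converges when 6/5 · |x + 2| < 1, giving R = 5/6.
Check x = -7/6: the terms are on the order of 1/k², so the series converges absolutely by comparison with the p-series (p = 2 > 1).
When x = -17/6, the terms are on the order of 1/k², so the series converges absolutely by comparison with the p-series (p = 2 > 1).

[-17/6, -7/6]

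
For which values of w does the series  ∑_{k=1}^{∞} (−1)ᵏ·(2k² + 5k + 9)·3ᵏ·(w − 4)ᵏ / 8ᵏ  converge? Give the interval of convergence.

By the ratio test, |a_{k+1}/a_k| = [(2(k+1)² + 5(k+1) + 9)/(2k² + 5k + 9)] · 3/8 → 3/8.
Hence the series converges for |w − 4| < 1/(3/8) = 8/3, so the radius of convergence is 8/3.
Endpoint w = 20/3: the k-th term does not approach 0; divergence by the term test.
Endpoint w = 4/3: the k-th term does not approach 0; divergence by the term test.

(4/3, 20/3)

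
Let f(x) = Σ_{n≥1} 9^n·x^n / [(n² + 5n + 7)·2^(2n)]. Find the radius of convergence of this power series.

R = 4/9

Apply the ratio test: |a_{n+1}| / |a_n| = [(n² + 5n + 7)/((n+1)² + 5(n+1) + 7)] · 9/4, which tends to 9/4 as n → ∞.
Thus R = 1/(9/4) = 4/9.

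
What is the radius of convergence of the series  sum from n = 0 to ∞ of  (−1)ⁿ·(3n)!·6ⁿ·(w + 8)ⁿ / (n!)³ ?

Ratio test: |a_{n+1}/a_n| = (3n+1)·(3n+2)·(3n+3)/(n+1)³ · 6 → 162 as n → ∞.
Convergence for |w + 8| · 162 < 1, i.e. |w + 8| < 1/162. So R = 1/162.

R = 1/162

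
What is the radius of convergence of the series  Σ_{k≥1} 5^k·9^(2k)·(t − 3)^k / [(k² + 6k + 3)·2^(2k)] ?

R = 4/405

Ratio test: |a_{k+1}/a_k| = [(k² + 6k + 3)/((k+1)² + 6(k+1) + 3)] · 5·81/4 → 405/4 as k → ∞.
Convergence for |t − 3| · 405/4 < 1, i.e. |t − 3| < 4/405. So R = 4/405.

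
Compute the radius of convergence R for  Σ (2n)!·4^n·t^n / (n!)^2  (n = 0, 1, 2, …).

The ratio of consecutive coefficients is (2n+1)·(2n+2)/(n+1)² · 4 → 16.
Thus R = 1/(16) = 1/16.

R = 1/16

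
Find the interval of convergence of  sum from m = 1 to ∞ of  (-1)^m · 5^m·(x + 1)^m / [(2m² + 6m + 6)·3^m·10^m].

By the ratio test, |a_{m+1}/a_m| = [(2m² + 6m + 6)/(2(m+1)² + 6(m+1) + 6)] · 5/(3·10) → 1/6.
The series converges when 1/6 · |x + 1| < 1, giving R = 6.
Check x = 5: absolute convergence follows by limit comparison with Σ 1/m².
At x = -7: absolute convergence follows by limit comparison with Σ 1/m².

[-7, 5]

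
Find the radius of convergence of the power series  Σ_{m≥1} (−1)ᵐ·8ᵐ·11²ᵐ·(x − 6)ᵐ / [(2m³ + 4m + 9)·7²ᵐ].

R = 49/968

Apply the ratio test: |a_{m+1}| / |a_m| = [(2m³ + 4m + 9)/(2(m+1)³ + 4(m+1) + 9)] · 8·121/49, which tends to 968/49 as m → ∞.
Convergence for |x − 6| · 968/49 < 1, i.e. |x − 6| < 49/968. So R = 49/968.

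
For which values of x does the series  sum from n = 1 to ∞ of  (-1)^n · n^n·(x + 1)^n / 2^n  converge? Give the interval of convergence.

{-1}

Root test: |a_n|^(1/n) = n/2 → ∞.
Since the n-th root of |a_n| is unbounded, the series converges only at x = -1; R = 0.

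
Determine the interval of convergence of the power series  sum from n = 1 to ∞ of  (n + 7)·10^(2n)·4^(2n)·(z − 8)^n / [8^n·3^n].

(1597/200, 1603/200)

The ratio of consecutive coefficients is [((n+1) + 7)/(n + 7)] · 100·16/(8·3) → 200/3.
The series converges when 200/3 · |z − 8| < 1, giving R = 3/200.
When z = 1603/200, the terms have absolute value of order n, which does not tend to 0, so the series diverges by the divergence test.
Check z = 1597/200: the n-th term does not approach 0; divergence by the term test.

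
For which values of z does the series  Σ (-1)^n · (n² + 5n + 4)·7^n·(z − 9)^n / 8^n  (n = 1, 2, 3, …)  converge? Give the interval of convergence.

Ratio test: |a_{n+1}/a_n| = [((n+1)² + 5(n+1) + 4)/(n² + 5n + 4)] · 7/8 → 7/8 as n → ∞.
Convergence for |z − 9| · 7/8 < 1, i.e. |z − 9| < 8/7. So R = 8/7.
Endpoint z = 71/7: the terms do not tend to 0, so the series diverges.
At z = 55/7: the terms do not tend to 0, so the series diverges.

(55/7, 71/7)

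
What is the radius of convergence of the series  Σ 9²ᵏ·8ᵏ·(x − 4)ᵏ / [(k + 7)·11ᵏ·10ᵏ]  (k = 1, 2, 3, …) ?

By the ratio test, |a_{k+1}/a_k| = [(k + 7)/((k+1) + 7)] · 81·8/(11·10) → 324/55.
Hence the series converges for |x − 4| < 1/(324/55) = 55/324, so the radius of convergence is 55/324.

R = 55/324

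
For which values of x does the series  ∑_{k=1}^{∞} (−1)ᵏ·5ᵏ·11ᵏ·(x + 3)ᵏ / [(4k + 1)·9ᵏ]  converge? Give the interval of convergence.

By the ratio test, |a_{k+1}/a_k| = [(4k + 1)/(4(k+1) + 1)] · 5·11/9 → 55/9.
The series converges when 55/9 · |x + 3| < 1, giving R = 9/55.
Check x = -156/55: an alternating series whose terms decrease to 0 in absolute value, so it converges by the Leibniz criterion.
When x = -174/55, comparison with the harmonic series Σ 1/k shows the series diverges.

(-174/55, -156/55]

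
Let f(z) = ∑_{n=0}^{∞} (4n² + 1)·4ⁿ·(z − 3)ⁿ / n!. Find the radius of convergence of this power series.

R = ∞

Apply the ratio test: |a_{n+1}| / |a_n| = (4(n+1)² + 1)/(4n² + 1) · 4 · 1/(n+1), which tends to 0 as n → ∞.
Since the limit is 0 < 1 for every z, the series converges on all of ℝ and R = ∞.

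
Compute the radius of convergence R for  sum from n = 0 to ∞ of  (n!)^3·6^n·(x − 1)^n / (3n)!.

R = 9/2

Apply the ratio test: |a_{n+1}| / |a_n| = (n+1)³/[(3n+1)·(3n+2)·(3n+3)] · 6, which tends to 2/9 as n → ∞.
Convergence for |x − 1| · 2/9 < 1, i.e. |x − 1| < 9/2. So R = 9/2.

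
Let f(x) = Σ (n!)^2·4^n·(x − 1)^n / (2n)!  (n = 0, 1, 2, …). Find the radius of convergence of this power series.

Ratio test: |a_{n+1}/a_n| = (n+1)²/[(2n+1)·(2n+2)] · 4 → 1 as n → ∞.
So the series converges when |x − 1| < 1 and diverges when |x − 1| > 1; R = 1.

R = 1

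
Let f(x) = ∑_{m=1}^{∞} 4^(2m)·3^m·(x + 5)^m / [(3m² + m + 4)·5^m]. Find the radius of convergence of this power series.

Apply the ratio test: |a_{m+1}| / |a_m| = [(3m² + m + 4)/(3(m+1)² + (m+1) + 4)] · 16·3/5, which tends to 48/5 as m → ∞.
The series converges when 48/5 · |x + 5| < 1, giving R = 5/48.

R = 5/48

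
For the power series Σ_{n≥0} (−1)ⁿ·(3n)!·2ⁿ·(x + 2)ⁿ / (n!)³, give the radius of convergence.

The ratio of consecutive coefficients is (3n+1)·(3n+2)·(3n+3)/(n+1)³ · 2 → 54.
Hence the series converges for |x + 2| < 1/(54) = 1/54, so the radius of convergence is 1/54.

R = 1/54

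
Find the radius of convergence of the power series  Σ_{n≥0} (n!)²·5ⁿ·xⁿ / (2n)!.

R = 4/5

Apply the ratio test: |a_{n+1}| / |a_n| = (n+1)²/[(2n+1)·(2n+2)] · 5, which tends to 5/4 as n → ∞.
The series converges when 5/4 · |x| < 1, giving R = 4/5.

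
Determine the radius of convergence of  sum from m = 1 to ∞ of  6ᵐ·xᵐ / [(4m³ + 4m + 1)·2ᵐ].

R = 1/3

Ratio test: |a_{m+1}/a_m| = [(4m³ + 4m + 1)/(4(m+1)³ + 4(m+1) + 1)] · 6/2 → 3 as m → ∞.
The series converges when 3 · |x| < 1, giving R = 1/3.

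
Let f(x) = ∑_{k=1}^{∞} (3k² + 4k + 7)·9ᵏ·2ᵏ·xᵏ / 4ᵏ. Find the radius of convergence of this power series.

The ratio of consecutive coefficients is [(3(k+1)² + 4(k+1) + 7)/(3k² + 4k + 7)] · 9·2/4 → 9/2.
Thus R = 1/(9/2) = 2/9.

R = 2/9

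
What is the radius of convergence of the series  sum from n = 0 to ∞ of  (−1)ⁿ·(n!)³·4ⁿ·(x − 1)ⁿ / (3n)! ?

Apply the ratio test: |a_{n+1}| / |a_n| = (n+1)³/[(3n+1)·(3n+2)·(3n+3)] · 4, which tends to 4/27 as n → ∞.
The series converges when 4/27 · |x − 1| < 1, giving R = 27/4.

R = 27/4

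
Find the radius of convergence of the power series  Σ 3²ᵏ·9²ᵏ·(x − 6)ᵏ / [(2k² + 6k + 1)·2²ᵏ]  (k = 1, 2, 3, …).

The ratio of consecutive coefficients is [(2k² + 6k + 1)/(2(k+1)² + 6(k+1) + 1)] · 9·81/4 → 729/4.
Thus R = 1/(729/4) = 4/729.

R = 4/729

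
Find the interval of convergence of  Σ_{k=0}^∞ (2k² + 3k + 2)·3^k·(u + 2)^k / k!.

(−∞, ∞)

Apply the ratio test: |a_{k+1}| / |a_k| = (2(k+1)² + 3(k+1) + 2)/(2k² + 3k + 2) · 3 · 1/(k+1), which tends to 0 as k → ∞.
The ratio tends to 0 regardless of u, hence R = ∞.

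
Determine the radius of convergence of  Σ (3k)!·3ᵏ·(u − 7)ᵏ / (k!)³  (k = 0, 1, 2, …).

R = 1/81

By the ratio test, |a_{k+1}/a_k| = (3k+1)·(3k+2)·(3k+3)/(k+1)³ · 3 → 81.
Hence the series converges for |u − 7| < 1/(81) = 1/81, so the radius of convergence is 1/81.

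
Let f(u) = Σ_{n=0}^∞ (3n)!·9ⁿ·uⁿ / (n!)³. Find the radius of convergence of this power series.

R = 1/243

The ratio of consecutive coefficients is (3n+1)·(3n+2)·(3n+3)/(n+1)³ · 9 → 243.
Hence the series converges for |u| < 1/(243) = 1/243, so the radius of convergence is 1/243.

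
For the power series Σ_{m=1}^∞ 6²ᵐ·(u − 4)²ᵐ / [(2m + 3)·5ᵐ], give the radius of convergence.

Ratio test: |a_{m+1}/a_m| = [(2m + 3)/(2(m+1) + 3)] · 36/5 → 36/5 as m → ∞.
Since the exponent of (u − 4) increases by 2 each term, convergence requires |u − 4|² < 5/36, hence R = √5/6.

R = √5/6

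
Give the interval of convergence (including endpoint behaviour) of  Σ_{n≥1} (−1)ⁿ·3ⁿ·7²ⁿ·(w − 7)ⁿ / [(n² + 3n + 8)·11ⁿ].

[1018/147, 1040/147]

By the ratio test, |a_{n+1}/a_n| = [(n² + 3n + 8)/((n+1)² + 3(n+1) + 8)] · 3·49/11 → 147/11.
The series converges when 147/11 · |w − 7| < 1, giving R = 11/147.
When w = 1040/147, absolute convergence follows by limit comparison with Σ 1/n².
When w = 1018/147, the series is dominated by a constant times Σ 1/n², which converges (p = 2 > 1).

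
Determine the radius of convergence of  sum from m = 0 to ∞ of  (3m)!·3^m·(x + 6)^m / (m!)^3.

R = 1/81

Ratio test: |a_{m+1}/a_m| = (3m+1)·(3m+2)·(3m+3)/(m+1)³ · 3 → 81 as m → ∞.
Convergence for |x + 6| · 81 < 1, i.e. |x + 6| < 1/81. So R = 1/81.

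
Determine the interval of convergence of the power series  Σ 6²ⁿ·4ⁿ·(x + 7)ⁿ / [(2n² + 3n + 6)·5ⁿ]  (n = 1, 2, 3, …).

[-1013/144, -1003/144]

Apply the ratio test: |a_{n+1}| / |a_n| = [(2n² + 3n + 6)/(2(n+1)² + 3(n+1) + 6)] · 36·4/5, which tends to 144/5 as n → ∞.
Convergence for |x + 7| · 144/5 < 1, i.e. |x + 7| < 5/144. So R = 5/144.
At x = -1003/144: absolute convergence follows by limit comparison with Σ 1/n².
At x = -1013/144: the terms are on the order of 1/n², so the series converges absolutely by comparison with the p-series (p = 2 > 1).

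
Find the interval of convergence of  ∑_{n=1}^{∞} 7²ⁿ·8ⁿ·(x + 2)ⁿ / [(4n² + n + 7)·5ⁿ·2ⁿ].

[-397/196, -387/196]

Apply the ratio test: |a_{n+1}| / |a_n| = [(4n² + n + 7)/(4(n+1)² + (n+1) + 7)] · 49·8/(5·2), which tends to 196/5 as n → ∞.
Thus R = 1/(196/5) = 5/196.
At x = -387/196: absolute convergence follows by limit comparison with Σ 1/n².
Endpoint x = -397/196: the series is dominated by a constant times Σ 1/n², which converges (p = 2 > 1).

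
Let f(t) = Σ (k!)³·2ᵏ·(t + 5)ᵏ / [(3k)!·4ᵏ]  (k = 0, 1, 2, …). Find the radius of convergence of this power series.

R = 54

By the ratio test, |a_{k+1}/a_k| = (k+1)³/[(3k+1)·(3k+2)·(3k+3)] · 2/4 → 1/54.
Hence the series converges for |t + 5| < 1/(1/54) = 54, so the radius of convergence is 54.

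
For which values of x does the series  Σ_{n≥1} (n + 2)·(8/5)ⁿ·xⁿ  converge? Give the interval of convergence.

Ratio test: |a_{n+1}/a_n| = [((n+1) + 2)/(n + 2)] · 8/5 → 8/5 as n → ∞.
Hence the series converges for |x| < 1/(8/5) = 5/8, so the radius of convergence is 5/8.
Endpoint x = 5/8: the terms do not tend to 0, so the series diverges.
Check x = -5/8: the terms have absolute value of order n, which does not tend to 0, so the series diverges by the divergence test.

(-5/8, 5/8)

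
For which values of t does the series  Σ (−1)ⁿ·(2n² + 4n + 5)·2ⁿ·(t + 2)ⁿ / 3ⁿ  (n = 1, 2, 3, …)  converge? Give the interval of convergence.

By the ratio test, |a_{n+1}/a_n| = [(2(n+1)² + 4(n+1) + 5)/(2n² + 4n + 5)] · 2/3 → 2/3.
The series converges when 2/3 · |t + 2| < 1, giving R = 3/2.
At t = -1/2: the terms do not tend to 0, so the series diverges.
When t = -7/2, the n-th term does not approach 0; divergence by the term test.

(-7/2, -1/2)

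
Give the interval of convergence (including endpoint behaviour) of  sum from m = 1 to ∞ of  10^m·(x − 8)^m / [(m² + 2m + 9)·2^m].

Apply the ratio test: |a_{m+1}| / |a_m| = [(m² + 2m + 9)/((m+1)² + 2(m+1) + 9)] · 10/2, which tends to 5 as m → ∞.
The series converges when 5 · |x − 8| < 1, giving R = 1/5.
At x = 41/5: the series is dominated by a constant times Σ 1/m², which converges (p = 2 > 1).
When x = 39/5, absolute convergence follows by limit comparison with Σ 1/m².

[39/5, 41/5]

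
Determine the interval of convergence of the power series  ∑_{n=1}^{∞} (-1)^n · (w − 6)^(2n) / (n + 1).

[5, 7]

The ratio of consecutive coefficients is (n + 1)/((n+1) + 1) → 1.
Writing y = (w − 6)², the series in y has radius 1, so |w − 6| < √(1) = 1 and R = 1.
Endpoint w = 7: convergence follows from the alternating series test (terms decrease monotonically to 0).
Endpoint w = 5: convergence follows from the alternating series test (terms decrease monotonically to 0).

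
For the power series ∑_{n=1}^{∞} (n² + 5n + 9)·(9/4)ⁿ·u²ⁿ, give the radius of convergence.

By the ratio test, |a_{n+1}/a_n| = [((n+1)² + 5(n+1) + 9)/(n² + 5n + 9)] · 9/4 → 9/4.
Since the exponent of u increases by 2 each term, convergence requires |u|² < 4/9, hence R = 2/3.

R = 2/3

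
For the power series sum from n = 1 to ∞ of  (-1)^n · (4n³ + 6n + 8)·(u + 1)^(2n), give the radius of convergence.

R = 1

Ratio test: |a_{n+1}/a_n| = (4(n+1)³ + 6(n+1) + 8)/(4n³ + 6n + 8) → 1 as n → ∞.
Writing y = (u + 1)², the series in y has radius 1, so |u + 1| < √(1) = 1 and R = 1.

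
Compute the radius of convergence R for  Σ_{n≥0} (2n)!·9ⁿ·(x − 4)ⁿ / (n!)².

R = 1/36

Ratio test: |a_{n+1}/a_n| = (2n+1)·(2n+2)/(n+1)² · 9 → 36 as n → ∞.
Hence the series converges for |x − 4| < 1/(36) = 1/36, so the radius of convergence is 1/36.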